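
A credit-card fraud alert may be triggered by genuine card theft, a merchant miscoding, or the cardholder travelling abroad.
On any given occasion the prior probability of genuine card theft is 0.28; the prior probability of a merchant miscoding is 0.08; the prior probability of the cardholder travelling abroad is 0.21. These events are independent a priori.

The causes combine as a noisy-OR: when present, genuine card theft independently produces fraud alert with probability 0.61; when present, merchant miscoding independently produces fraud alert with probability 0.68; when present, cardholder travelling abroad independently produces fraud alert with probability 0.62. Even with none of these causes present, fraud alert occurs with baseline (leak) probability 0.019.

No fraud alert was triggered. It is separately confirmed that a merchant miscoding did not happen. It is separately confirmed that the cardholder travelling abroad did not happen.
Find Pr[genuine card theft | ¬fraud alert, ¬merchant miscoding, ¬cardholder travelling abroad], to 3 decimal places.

Under noisy-OR, P(fraud alert | causes) = 1 − (1−0.019)·∏(1−qᵢ) over the active causes.
Enumerate both values of genuine card theft and weight by the priors:
  P(¬fraud alert | ¬merchant miscoding, ¬cardholder travelling abroad) = 0.981×0.72 + 0.38259×0.28
        = 0.706320 + 0.107125 = 0.813445
Keeping only the genuine card theft-present terms gives 0.107125, so
  P(genuine card theft | ¬fraud alert, ¬merchant miscoding, ¬cardholder travelling abroad) = 0.107125 / 0.813445 ≈ 0.132

Pr[genuine card theft | ¬fraud alert, ¬merchant miscoding, ¬cardholder travelling abroad] ≈ 0.132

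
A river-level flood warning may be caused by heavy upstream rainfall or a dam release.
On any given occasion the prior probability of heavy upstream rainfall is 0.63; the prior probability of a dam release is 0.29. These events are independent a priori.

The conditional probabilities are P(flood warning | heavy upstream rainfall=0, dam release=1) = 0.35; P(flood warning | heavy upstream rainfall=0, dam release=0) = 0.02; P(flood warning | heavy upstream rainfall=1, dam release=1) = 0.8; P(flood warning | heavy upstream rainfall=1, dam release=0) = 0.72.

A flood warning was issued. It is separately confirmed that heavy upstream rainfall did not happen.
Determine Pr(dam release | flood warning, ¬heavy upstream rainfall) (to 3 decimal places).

Pr(dam release | flood warning, ¬heavy upstream rainfall) ≈ 0.877

Enumerate both values of dam release and weight by the priors:
  P(flood warning | ¬heavy upstream rainfall) = 0.02*0.71 + 0.35*0.29
        = 0.014200 + 0.101500 = 0.115700
The terms with dam release present sum to 0.101500, so
  P(dam release | flood warning, ¬heavy upstream rainfall) = 0.101500 / 0.115700 ≈ 0.877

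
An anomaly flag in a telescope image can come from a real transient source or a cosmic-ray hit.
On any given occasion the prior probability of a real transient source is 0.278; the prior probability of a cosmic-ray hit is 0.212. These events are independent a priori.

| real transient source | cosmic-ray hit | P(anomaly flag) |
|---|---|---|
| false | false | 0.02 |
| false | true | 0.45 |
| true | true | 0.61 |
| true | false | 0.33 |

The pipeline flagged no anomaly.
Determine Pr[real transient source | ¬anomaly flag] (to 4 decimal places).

Pr[real transient source | ¬anomaly flag] ≈ 0.2092

Numerator (weight on configurations with real transient source): 0.146773 + 0.022985 = 0.169758
The normalizing constant is 0.98×0.722×0.788 + 0.55×0.722×0.212 + 0.67×0.278×0.788 + 0.39×0.278×0.212 = 0.811500
Posterior = 0.169758 / 0.811500 ≈ 0.2092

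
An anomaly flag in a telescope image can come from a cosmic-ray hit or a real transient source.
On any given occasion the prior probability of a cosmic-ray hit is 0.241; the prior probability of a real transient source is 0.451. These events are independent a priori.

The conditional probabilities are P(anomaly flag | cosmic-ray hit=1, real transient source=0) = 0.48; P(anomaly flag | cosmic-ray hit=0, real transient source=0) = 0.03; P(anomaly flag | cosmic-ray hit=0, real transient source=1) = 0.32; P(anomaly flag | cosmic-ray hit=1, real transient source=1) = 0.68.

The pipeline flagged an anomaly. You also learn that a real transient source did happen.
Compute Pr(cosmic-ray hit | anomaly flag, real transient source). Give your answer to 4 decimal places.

P(anomaly flag | real transient source) = 0.32×0.759 + 0.68×0.241 = 0.242880 + 0.163880 = 0.406760
Of this, 0.163880 comes from 0.68×0.241 (the cosmic-ray hit=true cases).
Hence the posterior is 0.163880/0.406760 ≈ 0.4029.

Pr(cosmic-ray hit | anomaly flag, real transient source) ≈ 0.4029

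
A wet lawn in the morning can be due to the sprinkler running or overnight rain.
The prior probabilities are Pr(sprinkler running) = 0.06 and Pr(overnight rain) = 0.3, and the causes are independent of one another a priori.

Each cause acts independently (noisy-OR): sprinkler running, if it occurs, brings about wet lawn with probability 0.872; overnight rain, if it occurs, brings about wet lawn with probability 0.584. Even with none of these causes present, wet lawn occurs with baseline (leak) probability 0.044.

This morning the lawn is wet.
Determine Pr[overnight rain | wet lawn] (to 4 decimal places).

Pr[overnight rain | wet lawn] ≈ 0.7396

Under noisy-OR, P(wet lawn | causes) = 1 − (1−0.044)·∏(1−qᵢ) over the active causes.
Numerator (weight on configurations with overnight rain): 0.169850 + 0.017084 = 0.186934
Normalizer over all consistent configurations: 0.044×0.94×0.7 + 0.602304×0.94×0.3 + 0.877632×0.06×0.7 + 0.949095×0.06×0.3 = 0.252747
P(overnight rain | wet lawn) = 0.186934/0.252747 ≈ 0.7396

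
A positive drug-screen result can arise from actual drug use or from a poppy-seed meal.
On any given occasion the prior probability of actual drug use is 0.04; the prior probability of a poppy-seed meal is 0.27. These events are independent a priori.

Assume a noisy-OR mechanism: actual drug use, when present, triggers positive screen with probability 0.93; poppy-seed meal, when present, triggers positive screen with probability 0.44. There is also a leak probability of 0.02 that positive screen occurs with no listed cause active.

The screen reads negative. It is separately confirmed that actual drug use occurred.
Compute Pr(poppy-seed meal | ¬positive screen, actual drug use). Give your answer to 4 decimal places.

Under noisy-OR, P(positive screen | causes) = 1 − (1−0.02)·∏(1−qᵢ) over the active causes.
Enumerate both values of poppy-seed meal and weight by the priors:
  P(¬positive screen | actual drug use) = 0.0686×0.73 + 0.038416×0.27
        = 0.050078 + 0.010372 = 0.060450
Keeping only the poppy-seed meal-present terms gives 0.010372, so
  P(poppy-seed meal | ¬positive screen, actual drug use) = 0.010372 / 0.060450 ≈ 0.1716

Pr(poppy-seed meal | ¬positive screen, actual drug use) ≈ 0.1716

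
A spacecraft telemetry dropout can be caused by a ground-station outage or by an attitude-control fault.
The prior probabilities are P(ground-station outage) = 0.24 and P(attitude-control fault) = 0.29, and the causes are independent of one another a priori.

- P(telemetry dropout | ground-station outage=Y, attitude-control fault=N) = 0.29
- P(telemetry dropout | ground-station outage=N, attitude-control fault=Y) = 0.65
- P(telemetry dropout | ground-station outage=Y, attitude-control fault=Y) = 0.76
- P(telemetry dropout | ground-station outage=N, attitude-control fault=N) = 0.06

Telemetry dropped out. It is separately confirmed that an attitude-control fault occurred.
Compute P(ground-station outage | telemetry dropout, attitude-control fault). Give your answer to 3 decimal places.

Weight on ground-station outage=true, given the evidence: 0.76·0.24 = 0.182400
The normalizing constant is 0.65·0.76 + 0.76·0.24 = 0.676400
Posterior = 0.182400 / 0.676400 ≈ 0.270

P(ground-station outage | telemetry dropout, attitude-control fault) ≈ 0.270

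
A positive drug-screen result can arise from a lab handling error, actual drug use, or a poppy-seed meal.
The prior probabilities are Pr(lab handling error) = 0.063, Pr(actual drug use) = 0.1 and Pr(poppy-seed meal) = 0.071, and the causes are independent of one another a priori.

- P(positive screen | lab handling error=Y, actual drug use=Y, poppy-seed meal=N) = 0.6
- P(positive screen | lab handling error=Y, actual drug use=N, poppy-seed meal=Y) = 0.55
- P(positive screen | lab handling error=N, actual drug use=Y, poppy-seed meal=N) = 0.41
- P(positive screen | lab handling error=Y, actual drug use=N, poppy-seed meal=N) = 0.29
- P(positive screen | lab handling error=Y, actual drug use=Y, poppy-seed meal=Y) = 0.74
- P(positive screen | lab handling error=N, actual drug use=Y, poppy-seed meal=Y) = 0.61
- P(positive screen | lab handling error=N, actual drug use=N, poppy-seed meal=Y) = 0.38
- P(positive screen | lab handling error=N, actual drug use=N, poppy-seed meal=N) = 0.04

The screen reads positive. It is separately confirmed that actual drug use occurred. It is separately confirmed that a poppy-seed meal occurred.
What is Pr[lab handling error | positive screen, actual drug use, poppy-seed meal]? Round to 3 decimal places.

Pr[lab handling error | positive screen, actual drug use, poppy-seed meal] ≈ 0.075

P(positive screen | actual drug use, poppy-seed meal) = 0.61·0.937 + 0.74·0.063 = 0.571570 + 0.046620 = 0.618190
Of this, 0.046620 comes from 0.74·0.063 (the lab handling error=true cases).
So P(lab handling error | positive screen, actual drug use, poppy-seed meal) = 0.046620/0.618190 ≈ 0.075.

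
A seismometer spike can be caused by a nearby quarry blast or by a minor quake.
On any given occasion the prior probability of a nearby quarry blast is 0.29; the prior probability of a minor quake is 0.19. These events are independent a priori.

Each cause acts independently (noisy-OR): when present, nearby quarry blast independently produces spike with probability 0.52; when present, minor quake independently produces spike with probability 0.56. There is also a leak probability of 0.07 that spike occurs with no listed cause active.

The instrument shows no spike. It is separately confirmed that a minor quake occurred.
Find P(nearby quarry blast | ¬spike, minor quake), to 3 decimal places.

Under noisy-OR, P(spike | causes) = 1 − (1−0.07)·∏(1−qᵢ) over the active causes.
Weight on nearby quarry blast=true, given the evidence: 0.196416×0.29 = 0.056961
Denominator P(¬spike | minor quake): 0.4092×0.71 + 0.196416×0.29 = 0.347493
Posterior = 0.056961 / 0.347493 ≈ 0.164

P(nearby quarry blast | ¬spike, minor quake) ≈ 0.164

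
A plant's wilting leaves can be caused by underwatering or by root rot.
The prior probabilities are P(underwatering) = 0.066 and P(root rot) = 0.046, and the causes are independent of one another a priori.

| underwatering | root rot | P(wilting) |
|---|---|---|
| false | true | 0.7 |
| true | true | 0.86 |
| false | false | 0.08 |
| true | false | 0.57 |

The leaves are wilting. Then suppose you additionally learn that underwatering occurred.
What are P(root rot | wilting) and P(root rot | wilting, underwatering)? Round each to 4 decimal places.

Sum P(wilting|·) weighted by the priors over the 4 (underwatering, root rot) configurations:
  P(wilting) = 0.08*0.934*0.954 + 0.7*0.934*0.046 + 0.57*0.066*0.954 + 0.86*0.066*0.046
        = 0.071283 + 0.030075 + 0.035889 + 0.002611 = 0.139858
The terms with root rot present sum to 0.032686, so
  P(root rot | wilting) = 0.032686 / 0.139858 ≈ 0.2337

With the extra evidence:
P(wilting | underwatering) = 0.57·0.954 + 0.86·0.046 = 0.543780 + 0.039560 = 0.583340
Of this, 0.039560 comes from 0.86·0.046 (the root rot=true cases).
So P(root rot | wilting, underwatering) = 0.039560/0.583340 ≈ 0.0678.
The drop from 0.2337 to 0.0678 is the explaining-away (discounting) effect.

P(root rot | wilting) ≈ 0.2337; P(root rot | wilting, underwatering) ≈ 0.0678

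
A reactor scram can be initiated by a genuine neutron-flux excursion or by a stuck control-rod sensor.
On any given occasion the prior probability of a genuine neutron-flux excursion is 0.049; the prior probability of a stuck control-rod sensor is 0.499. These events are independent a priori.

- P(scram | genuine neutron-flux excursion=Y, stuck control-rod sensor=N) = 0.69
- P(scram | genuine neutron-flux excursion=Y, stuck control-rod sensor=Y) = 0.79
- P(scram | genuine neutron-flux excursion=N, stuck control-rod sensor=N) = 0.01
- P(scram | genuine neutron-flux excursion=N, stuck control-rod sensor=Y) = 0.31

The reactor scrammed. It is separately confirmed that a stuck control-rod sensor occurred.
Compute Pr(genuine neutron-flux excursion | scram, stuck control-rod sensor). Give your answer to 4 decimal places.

Pr(genuine neutron-flux excursion | scram, stuck control-rod sensor) ≈ 0.1161

Enumerate both values of genuine neutron-flux excursion and weight by the priors:
  P(scram | stuck control-rod sensor) = 0.31×0.951 + 0.79×0.049
        = 0.294810 + 0.038710 = 0.333520
Configurations with genuine neutron-flux excursion contribute 0.038710, so
  P(genuine neutron-flux excursion | scram, stuck control-rod sensor) = 0.038710 / 0.333520 ≈ 0.1161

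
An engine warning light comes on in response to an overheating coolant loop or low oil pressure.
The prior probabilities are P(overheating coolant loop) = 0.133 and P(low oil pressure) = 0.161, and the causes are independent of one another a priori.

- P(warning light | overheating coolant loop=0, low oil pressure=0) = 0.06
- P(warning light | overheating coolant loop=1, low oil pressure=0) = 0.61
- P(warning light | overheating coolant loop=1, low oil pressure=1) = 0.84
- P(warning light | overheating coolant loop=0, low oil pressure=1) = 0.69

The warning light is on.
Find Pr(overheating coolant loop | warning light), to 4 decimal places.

Pr(overheating coolant loop | warning light) ≈ 0.3807

By total probability over the 4 (overheating coolant loop, low oil pressure) configurations:
  P(warning light) = 0.06·0.867·0.839 + 0.69·0.867·0.161 + 0.61·0.133·0.839 + 0.84·0.133·0.161
        = 0.043645 + 0.096315 + 0.068068 + 0.017987 = 0.226015
The terms with overheating coolant loop present sum to 0.086055, so
  P(overheating coolant loop | warning light) = 0.086055 / 0.226015 ≈ 0.3807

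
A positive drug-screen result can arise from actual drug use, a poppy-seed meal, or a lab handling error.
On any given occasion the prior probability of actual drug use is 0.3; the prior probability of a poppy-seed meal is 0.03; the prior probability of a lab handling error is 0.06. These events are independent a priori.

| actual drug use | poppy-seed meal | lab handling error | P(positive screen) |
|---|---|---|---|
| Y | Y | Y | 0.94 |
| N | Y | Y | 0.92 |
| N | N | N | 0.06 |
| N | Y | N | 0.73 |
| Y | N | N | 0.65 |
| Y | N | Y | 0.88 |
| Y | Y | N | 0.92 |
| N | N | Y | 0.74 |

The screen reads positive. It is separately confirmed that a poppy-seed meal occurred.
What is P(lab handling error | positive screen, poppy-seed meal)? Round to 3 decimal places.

Weight on lab handling error=true, given the evidence: 0.038640 + 0.016920 = 0.055560
The normalizing constant is 0.73*0.7*0.94 + 0.92*0.7*0.06 + 0.92*0.3*0.94 + 0.94*0.3*0.06 = 0.795340
Posterior = 0.055560 / 0.795340 ≈ 0.070

P(lab handling error | positive screen, poppy-seed meal) ≈ 0.070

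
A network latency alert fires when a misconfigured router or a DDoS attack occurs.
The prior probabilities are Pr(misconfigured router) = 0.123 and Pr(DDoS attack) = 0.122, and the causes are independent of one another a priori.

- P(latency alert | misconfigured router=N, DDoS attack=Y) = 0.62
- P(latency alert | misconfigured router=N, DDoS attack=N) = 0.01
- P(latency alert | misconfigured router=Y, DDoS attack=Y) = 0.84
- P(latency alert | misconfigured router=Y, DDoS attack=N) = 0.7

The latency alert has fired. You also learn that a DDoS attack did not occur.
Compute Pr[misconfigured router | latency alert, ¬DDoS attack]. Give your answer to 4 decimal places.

Pr[misconfigured router | latency alert, ¬DDoS attack] ≈ 0.9076

P(latency alert | ¬DDoS attack) = 0.01*0.877 + 0.7*0.123 = 0.008770 + 0.086100 = 0.094870
Of this, 0.086100 comes from 0.7*0.123 (the misconfigured router=true cases).
So P(misconfigured router | latency alert, ¬DDoS attack) = 0.086100/0.094870 ≈ 0.9076.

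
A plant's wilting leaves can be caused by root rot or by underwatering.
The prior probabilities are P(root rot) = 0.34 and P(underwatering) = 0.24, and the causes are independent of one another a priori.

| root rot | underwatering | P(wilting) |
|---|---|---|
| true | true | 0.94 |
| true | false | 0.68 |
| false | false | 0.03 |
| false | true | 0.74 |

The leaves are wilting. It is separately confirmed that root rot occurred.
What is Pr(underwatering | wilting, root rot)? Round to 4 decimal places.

By total probability over both values of underwatering:
  P(wilting | root rot) = 0.68·0.76 + 0.94·0.24
        = 0.516800 + 0.225600 = 0.742400
Keeping only the underwatering-present terms gives 0.225600, so
  P(underwatering | wilting, root rot) = 0.225600 / 0.742400 ≈ 0.3039

Pr(underwatering | wilting, root rot) ≈ 0.3039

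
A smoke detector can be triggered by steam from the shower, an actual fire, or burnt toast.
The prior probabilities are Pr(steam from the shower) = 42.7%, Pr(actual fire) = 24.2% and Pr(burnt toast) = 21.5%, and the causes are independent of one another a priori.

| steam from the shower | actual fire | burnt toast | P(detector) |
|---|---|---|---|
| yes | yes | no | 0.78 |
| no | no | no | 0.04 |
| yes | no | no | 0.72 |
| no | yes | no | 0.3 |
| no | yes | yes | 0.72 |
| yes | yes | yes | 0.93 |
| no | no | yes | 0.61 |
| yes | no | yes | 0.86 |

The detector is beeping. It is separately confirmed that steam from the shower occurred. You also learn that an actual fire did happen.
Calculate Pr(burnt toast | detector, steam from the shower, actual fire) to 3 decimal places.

P(detector | steam from the shower, actual fire) = 0.78×0.785 + 0.93×0.215 = 0.612300 + 0.199950 = 0.812250
Of this, 0.199950 comes from 0.93×0.215 (the burnt toast=true cases).
Hence the posterior is 0.199950/0.812250 ≈ 0.246.

Pr(burnt toast | detector, steam from the shower, actual fire) ≈ 0.246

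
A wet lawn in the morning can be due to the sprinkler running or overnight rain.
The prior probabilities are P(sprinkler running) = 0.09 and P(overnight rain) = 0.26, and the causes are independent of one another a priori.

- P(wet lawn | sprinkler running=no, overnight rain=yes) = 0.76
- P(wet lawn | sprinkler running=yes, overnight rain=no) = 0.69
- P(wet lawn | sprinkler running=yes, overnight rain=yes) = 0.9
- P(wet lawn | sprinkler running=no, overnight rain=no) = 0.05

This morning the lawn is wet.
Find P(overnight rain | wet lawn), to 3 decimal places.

P(overnight rain | wet lawn) ≈ 0.716

Numerator (weight on configurations with overnight rain): 0.179816 + 0.021060 = 0.200876
Normalizer over all consistent configurations: 0.05·0.91·0.74 + 0.76·0.91·0.26 + 0.69·0.09·0.74 + 0.9·0.09·0.26 = 0.280500
Posterior = 0.200876 / 0.280500 ≈ 0.716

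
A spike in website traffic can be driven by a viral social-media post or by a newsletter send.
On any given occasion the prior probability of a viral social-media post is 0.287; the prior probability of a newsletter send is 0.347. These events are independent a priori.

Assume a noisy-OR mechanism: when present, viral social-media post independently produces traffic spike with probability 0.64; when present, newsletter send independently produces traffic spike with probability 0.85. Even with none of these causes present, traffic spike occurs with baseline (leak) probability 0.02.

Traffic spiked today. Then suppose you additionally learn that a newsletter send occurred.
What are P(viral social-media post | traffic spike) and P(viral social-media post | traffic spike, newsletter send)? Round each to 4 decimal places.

Under noisy-OR, P(traffic spike | causes) = 1 − (1−0.02)·∏(1−qᵢ) over the active causes.
P(traffic spike) = 0.02*0.713*0.653 + 0.853*0.713*0.347 + 0.6472*0.287*0.653 + 0.94708*0.287*0.347 = 0.009312 + 0.211042 + 0.121292 + 0.094319 = 0.435965
The viral social-media post-present share is 0.121292 + 0.094319 = 0.215611.
Hence the posterior is 0.215611/0.435965 ≈ 0.4946.

Now condition on the additional information:
Weight on viral social-media post=true, given the evidence: 0.94708*0.287 = 0.271812
Denominator P(traffic spike | newsletter send): 0.853*0.713 + 0.94708*0.287 = 0.880001
P(viral social-media post | traffic spike, newsletter send) = 0.271812/0.880001 ≈ 0.3089

P(viral social-media post | traffic spike) ≈ 0.4946; P(viral social-media post | traffic spike, newsletter send) ≈ 0.3089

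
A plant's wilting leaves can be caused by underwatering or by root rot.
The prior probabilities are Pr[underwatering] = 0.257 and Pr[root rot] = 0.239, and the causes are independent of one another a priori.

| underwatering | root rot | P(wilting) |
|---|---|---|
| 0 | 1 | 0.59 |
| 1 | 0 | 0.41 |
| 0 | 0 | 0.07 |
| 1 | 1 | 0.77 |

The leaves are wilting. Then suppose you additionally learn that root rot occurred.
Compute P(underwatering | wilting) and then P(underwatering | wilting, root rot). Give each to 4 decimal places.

P(underwatering | wilting) ≈ 0.4690; P(underwatering | wilting, root rot) ≈ 0.3110

P(wilting) = 0.07×0.743×0.761 + 0.59×0.743×0.239 + 0.41×0.257×0.761 + 0.77×0.257×0.239 = 0.039580 + 0.104770 + 0.080187 + 0.047296 = 0.271833
Restricting to configurations with underwatering present: 0.080187 + 0.047296 = 0.127483.
P(underwatering | wilting) = 0.127483 / 0.271833 ≈ 0.4690

With the extra evidence:
P(wilting | root rot) = 0.59*0.743 + 0.77*0.257 = 0.438370 + 0.197890 = 0.636260
The underwatering-present share is 0.77*0.257 = 0.197890.
P(underwatering | wilting, root rot) = 0.197890 / 0.636260 ≈ 0.3110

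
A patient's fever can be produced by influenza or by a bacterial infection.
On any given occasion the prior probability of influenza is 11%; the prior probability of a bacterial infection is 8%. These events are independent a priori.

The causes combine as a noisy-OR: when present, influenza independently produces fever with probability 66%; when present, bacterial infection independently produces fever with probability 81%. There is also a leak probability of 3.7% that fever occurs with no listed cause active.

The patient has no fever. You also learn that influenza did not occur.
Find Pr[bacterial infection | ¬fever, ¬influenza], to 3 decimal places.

Pr[bacterial infection | ¬fever, ¬influenza] ≈ 0.016

Under noisy-OR, P(fever | causes) = 1 − (1−0.037)·∏(1−qᵢ) over the active causes.
P(¬fever | ¬influenza) = 0.963×0.92 + 0.18297×0.08 = 0.885960 + 0.014638 = 0.900598
Of this, 0.014638 comes from 0.18297×0.08 (the bacterial infection=true cases).
P(bacterial infection | ¬fever, ¬influenza) = 0.014638 / 0.900598 ≈ 0.016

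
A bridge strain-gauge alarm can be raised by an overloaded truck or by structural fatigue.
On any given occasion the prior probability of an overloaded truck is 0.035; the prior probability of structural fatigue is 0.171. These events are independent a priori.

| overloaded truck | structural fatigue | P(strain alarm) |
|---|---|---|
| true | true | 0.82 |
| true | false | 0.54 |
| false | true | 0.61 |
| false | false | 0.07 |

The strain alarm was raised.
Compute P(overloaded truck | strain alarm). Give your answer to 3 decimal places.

P(overloaded truck | strain alarm) ≈ 0.116

For the numerator, keep only overloaded truck=true terms: 0.015668 + 0.004908 = 0.020576
Denominator P(strain alarm): 0.07*0.965*0.829 + 0.61*0.965*0.171 + 0.54*0.035*0.829 + 0.82*0.035*0.171 = 0.177234
Posterior = 0.020576 / 0.177234 ≈ 0.116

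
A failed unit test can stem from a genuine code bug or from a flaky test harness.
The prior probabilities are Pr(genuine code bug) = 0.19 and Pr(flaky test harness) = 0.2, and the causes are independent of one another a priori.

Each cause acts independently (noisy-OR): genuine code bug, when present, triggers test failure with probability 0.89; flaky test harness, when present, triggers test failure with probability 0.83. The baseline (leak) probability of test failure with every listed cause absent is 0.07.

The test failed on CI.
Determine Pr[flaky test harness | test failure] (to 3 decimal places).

Under noisy-OR, P(test failure | causes) = 1 − (1−0.07)·∏(1−qᵢ) over the active causes.
Weight on flaky test harness=true, given the evidence: 0.136388 + 0.037339 = 0.173727
Normalizer over all consistent configurations: 0.07×0.81×0.8 + 0.8419×0.81×0.2 + 0.8977×0.19×0.8 + 0.982609×0.19×0.2 = 0.355537
P(flaky test harness | test failure) = 0.173727/0.355537 ≈ 0.489

Pr[flaky test harness | test failure] ≈ 0.489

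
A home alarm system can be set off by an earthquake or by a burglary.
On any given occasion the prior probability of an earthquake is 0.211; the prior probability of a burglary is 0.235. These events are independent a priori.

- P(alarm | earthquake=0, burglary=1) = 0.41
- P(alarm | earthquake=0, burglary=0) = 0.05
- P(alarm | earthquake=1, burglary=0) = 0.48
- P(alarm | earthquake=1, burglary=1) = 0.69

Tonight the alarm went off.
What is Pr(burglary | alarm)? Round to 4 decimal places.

P(alarm) = 0.05·0.789·0.765 + 0.41·0.789·0.235 + 0.48·0.211·0.765 + 0.69·0.211·0.235 = 0.030179 + 0.076020 + 0.077479 + 0.034214 = 0.217892
The burglary-present share is 0.076020 + 0.034214 = 0.110234.
Hence the posterior is 0.110234/0.217892 ≈ 0.5059.

Pr(burglary | alarm) ≈ 0.5059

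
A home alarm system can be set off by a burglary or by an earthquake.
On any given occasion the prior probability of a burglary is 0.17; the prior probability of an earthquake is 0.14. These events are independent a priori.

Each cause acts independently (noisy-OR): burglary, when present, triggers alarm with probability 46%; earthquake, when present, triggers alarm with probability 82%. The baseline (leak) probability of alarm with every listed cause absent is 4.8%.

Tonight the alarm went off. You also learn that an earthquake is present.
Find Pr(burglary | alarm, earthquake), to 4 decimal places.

Under noisy-OR, P(alarm | causes) = 1 − (1−0.048)·∏(1−qᵢ) over the active causes.
P(alarm | earthquake) = 0.82864*0.83 + 0.907466*0.17 = 0.687771 + 0.154269 = 0.842040
Of this, 0.154269 comes from 0.907466*0.17 (the burglary=true cases).
So P(burglary | alarm, earthquake) = 0.154269/0.842040 ≈ 0.1832.

Pr(burglary | alarm, earthquake) ≈ 0.1832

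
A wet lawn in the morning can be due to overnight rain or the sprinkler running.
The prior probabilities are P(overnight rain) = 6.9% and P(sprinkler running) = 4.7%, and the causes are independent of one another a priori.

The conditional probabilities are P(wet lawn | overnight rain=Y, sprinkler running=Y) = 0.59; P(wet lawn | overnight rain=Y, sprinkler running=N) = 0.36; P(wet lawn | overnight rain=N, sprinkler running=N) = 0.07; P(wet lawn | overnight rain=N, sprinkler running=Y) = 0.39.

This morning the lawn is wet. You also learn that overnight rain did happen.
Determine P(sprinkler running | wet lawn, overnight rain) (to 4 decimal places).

P(sprinkler running | wet lawn, overnight rain) ≈ 0.0748

Enumerate both values of sprinkler running and weight by the priors:
  P(wet lawn | overnight rain) = 0.36·0.953 + 0.59·0.047
        = 0.343080 + 0.027730 = 0.370810
Configurations with sprinkler running contribute 0.027730, so
  P(sprinkler running | wet lawn, overnight rain) = 0.027730 / 0.370810 ≈ 0.0748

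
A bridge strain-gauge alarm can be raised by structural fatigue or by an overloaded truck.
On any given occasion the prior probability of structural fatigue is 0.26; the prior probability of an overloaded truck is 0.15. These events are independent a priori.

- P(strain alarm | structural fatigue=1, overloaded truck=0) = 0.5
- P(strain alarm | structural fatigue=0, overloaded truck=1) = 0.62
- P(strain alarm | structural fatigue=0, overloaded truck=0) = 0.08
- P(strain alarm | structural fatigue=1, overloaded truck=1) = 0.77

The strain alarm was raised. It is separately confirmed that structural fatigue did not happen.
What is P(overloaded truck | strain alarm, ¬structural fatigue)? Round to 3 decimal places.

P(overloaded truck | strain alarm, ¬structural fatigue) ≈ 0.578

P(strain alarm | ¬structural fatigue) = 0.08·0.85 + 0.62·0.15 = 0.068000 + 0.093000 = 0.161000
Of this, 0.093000 comes from 0.62·0.15 (the overloaded truck=true cases).
P(overloaded truck | strain alarm, ¬structural fatigue) = 0.093000 / 0.161000 ≈ 0.578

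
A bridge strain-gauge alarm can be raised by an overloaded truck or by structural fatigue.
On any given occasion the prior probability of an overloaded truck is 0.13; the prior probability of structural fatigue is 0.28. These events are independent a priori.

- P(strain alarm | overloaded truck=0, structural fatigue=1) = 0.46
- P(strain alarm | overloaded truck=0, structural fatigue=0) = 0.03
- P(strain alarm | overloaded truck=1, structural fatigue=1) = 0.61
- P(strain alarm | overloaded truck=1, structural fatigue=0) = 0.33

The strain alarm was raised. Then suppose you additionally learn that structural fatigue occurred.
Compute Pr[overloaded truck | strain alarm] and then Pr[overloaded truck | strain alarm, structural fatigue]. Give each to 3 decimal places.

Pr[overloaded truck | strain alarm] ≈ 0.289; Pr[overloaded truck | strain alarm, structural fatigue] ≈ 0.165

For the numerator, keep only overloaded truck=true terms: 0.030888 + 0.022204 = 0.053092
Normalizer over all consistent configurations: 0.03×0.87×0.72 + 0.46×0.87×0.28 + 0.33×0.13×0.72 + 0.61×0.13×0.28 = 0.183940
Posterior = 0.053092 / 0.183940 ≈ 0.289

With the extra evidence:
Weight on overloaded truck=true, given the evidence: 0.61×0.13 = 0.079300
Normalizer over all consistent configurations: 0.46×0.87 + 0.61×0.13 = 0.479500
P(overloaded truck | strain alarm, structural fatigue) = 0.079300/0.479500 ≈ 0.165
This is intercausal reasoning (explaining away): once structural fatigue accounts for the strain alarm, overloaded truck becomes less likely.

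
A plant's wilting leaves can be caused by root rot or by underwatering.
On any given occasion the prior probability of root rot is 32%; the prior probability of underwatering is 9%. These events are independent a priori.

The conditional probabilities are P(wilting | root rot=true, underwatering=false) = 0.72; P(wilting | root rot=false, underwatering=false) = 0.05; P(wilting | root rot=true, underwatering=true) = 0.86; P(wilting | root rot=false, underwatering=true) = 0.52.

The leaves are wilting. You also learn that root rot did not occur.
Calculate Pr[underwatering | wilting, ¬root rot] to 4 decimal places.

P(wilting | ¬root rot) = 0.05·0.91 + 0.52·0.09 = 0.045500 + 0.046800 = 0.092300
Of this, 0.046800 comes from 0.52·0.09 (the underwatering=true cases).
So P(underwatering | wilting, ¬root rot) = 0.046800/0.092300 ≈ 0.5070.

Pr[underwatering | wilting, ¬root rot] ≈ 0.5070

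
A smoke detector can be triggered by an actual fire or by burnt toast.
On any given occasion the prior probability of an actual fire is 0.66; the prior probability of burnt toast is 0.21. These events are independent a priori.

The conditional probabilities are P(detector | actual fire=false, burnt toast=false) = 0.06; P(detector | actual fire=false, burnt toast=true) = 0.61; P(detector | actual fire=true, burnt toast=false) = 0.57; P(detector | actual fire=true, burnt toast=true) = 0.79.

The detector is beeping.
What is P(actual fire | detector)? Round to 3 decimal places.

P(actual fire | detector) ≈ 0.872

For the numerator, keep only actual fire=true terms: 0.297198 + 0.109494 = 0.406692
Denominator P(detector): 0.06×0.34×0.79 + 0.61×0.34×0.21 + 0.57×0.66×0.79 + 0.79×0.66×0.21 = 0.466362
P(actual fire | detector) = 0.406692/0.466362 ≈ 0.872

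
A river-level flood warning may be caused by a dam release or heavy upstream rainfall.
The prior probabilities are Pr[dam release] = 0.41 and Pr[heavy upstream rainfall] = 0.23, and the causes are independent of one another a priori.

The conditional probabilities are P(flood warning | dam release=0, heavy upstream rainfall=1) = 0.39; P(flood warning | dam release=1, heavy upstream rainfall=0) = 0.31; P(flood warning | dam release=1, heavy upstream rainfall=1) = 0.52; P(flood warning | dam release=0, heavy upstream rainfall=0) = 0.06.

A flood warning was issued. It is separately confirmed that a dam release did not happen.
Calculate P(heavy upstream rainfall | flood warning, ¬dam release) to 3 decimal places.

P(heavy upstream rainfall | flood warning, ¬dam release) ≈ 0.660

P(flood warning | ¬dam release) = 0.06·0.77 + 0.39·0.23 = 0.046200 + 0.089700 = 0.135900
Restricting to configurations with heavy upstream rainfall present: 0.39·0.23 = 0.089700.
P(heavy upstream rainfall | flood warning, ¬dam release) = 0.089700 / 0.135900 ≈ 0.660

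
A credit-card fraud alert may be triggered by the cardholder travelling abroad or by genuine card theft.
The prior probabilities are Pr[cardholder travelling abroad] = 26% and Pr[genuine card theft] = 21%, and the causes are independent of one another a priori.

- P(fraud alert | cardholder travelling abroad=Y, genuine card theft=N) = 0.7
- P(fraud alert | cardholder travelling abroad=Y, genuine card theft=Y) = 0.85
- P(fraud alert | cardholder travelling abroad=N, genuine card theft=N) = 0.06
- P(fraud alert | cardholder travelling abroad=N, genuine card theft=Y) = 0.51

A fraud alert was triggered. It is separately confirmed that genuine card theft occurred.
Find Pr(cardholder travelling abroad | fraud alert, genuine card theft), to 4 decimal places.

Pr(cardholder travelling abroad | fraud alert, genuine card theft) ≈ 0.3693

Numerator (weight on configurations with cardholder travelling abroad): 0.85·0.26 = 0.221000
The normalizing constant is 0.51·0.74 + 0.85·0.26 = 0.598400
P(cardholder travelling abroad | fraud alert, genuine card theft) = 0.221000/0.598400 ≈ 0.3693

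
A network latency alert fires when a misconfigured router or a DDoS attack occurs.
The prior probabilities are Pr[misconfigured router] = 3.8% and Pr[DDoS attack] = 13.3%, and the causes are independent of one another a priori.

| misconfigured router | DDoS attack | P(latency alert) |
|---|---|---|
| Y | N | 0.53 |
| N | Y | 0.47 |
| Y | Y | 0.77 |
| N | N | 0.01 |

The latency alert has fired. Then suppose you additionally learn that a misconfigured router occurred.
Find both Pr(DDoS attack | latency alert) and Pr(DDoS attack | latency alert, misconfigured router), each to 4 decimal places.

P(latency alert) = 0.01*0.962*0.867 + 0.47*0.962*0.133 + 0.53*0.038*0.867 + 0.77*0.038*0.133 = 0.008341 + 0.060135 + 0.017461 + 0.003892 = 0.089829
Of this, 0.064027 comes from 0.060135 + 0.003892 (the DDoS attack=true cases).
Hence the posterior is 0.064027/0.089829 ≈ 0.7128.

Now also conditioning on misconfigured router=true:
By total probability over both values of DDoS attack:
  P(latency alert | misconfigured router) = 0.53×0.867 + 0.77×0.133
        = 0.459510 + 0.102410 = 0.561920
Keeping only the DDoS attack-present terms gives 0.102410, so
  P(DDoS attack | latency alert, misconfigured router) = 0.102410 / 0.561920 ≈ 0.1823
— misconfigured router explains away the evidence for DDoS attack.

Pr(DDoS attack | latency alert) ≈ 0.7128; Pr(DDoS attack | latency alert, misconfigured router) ≈ 0.1823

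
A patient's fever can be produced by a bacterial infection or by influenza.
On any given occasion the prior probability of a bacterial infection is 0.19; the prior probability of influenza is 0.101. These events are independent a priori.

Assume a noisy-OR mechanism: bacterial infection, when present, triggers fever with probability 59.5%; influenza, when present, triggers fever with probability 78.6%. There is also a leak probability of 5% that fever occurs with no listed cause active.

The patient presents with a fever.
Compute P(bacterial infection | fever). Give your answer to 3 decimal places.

P(bacterial infection | fever) ≈ 0.547

Under noisy-OR, P(fever | causes) = 1 − (1−0.05)·∏(1−qᵢ) over the active causes.
Weight on bacterial infection=true, given the evidence: 0.105091 + 0.017610 = 0.122701
Normalizer over all consistent configurations: 0.05·0.81·0.899 + 0.7967·0.81·0.101 + 0.61525·0.19·0.899 + 0.917663·0.19·0.101 = 0.224289
Posterior = 0.122701 / 0.224289 ≈ 0.547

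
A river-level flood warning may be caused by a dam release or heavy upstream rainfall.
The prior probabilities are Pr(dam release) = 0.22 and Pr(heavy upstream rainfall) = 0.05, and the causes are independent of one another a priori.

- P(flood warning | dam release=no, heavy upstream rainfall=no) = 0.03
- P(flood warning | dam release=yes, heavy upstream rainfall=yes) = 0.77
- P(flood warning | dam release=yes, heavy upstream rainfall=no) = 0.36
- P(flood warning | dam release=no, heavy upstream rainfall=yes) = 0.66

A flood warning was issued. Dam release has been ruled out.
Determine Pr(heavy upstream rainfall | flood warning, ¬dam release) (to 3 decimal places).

Pr(heavy upstream rainfall | flood warning, ¬dam release) ≈ 0.537

P(flood warning | ¬dam release) = 0.03*0.95 + 0.66*0.05 = 0.028500 + 0.033000 = 0.061500
Of this, 0.033000 comes from 0.66*0.05 (the heavy upstream rainfall=true cases).
Hence the posterior is 0.033000/0.061500 ≈ 0.537.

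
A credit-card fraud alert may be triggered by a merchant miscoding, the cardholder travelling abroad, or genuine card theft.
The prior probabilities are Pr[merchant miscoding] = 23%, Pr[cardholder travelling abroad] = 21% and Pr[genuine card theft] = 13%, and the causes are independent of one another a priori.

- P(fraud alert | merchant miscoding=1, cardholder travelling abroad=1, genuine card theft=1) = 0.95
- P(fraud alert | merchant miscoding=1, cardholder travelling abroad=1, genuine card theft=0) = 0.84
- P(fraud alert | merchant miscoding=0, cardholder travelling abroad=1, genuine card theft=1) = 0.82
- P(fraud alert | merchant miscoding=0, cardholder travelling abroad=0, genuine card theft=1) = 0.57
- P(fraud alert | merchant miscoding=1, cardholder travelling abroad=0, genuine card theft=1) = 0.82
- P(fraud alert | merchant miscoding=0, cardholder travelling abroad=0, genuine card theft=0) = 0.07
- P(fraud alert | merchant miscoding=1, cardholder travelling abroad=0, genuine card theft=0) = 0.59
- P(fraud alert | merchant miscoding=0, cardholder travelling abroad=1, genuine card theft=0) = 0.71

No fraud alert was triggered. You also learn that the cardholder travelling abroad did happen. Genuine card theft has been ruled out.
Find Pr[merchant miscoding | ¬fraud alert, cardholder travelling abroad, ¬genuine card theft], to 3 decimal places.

For the numerator, keep only merchant miscoding=true terms: 0.16*0.23 = 0.036800
Normalizer over all consistent configurations: 0.29*0.77 + 0.16*0.23 = 0.260100
Posterior = 0.036800 / 0.260100 ≈ 0.141

Pr[merchant miscoding | ¬fraud alert, cardholder travelling abroad, ¬genuine card theft] ≈ 0.141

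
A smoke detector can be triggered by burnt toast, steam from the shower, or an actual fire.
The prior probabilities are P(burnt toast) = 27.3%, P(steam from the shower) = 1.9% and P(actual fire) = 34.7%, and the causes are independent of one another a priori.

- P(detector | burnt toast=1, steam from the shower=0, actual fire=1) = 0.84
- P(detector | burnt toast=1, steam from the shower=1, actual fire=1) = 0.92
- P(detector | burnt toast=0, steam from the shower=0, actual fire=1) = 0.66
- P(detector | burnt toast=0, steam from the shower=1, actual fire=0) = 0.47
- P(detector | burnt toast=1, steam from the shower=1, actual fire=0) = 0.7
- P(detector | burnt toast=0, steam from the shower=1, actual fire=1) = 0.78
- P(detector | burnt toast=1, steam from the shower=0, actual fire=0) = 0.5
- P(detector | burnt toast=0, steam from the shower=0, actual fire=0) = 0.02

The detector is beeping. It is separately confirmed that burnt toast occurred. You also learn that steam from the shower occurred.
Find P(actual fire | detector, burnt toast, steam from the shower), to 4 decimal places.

Numerator (weight on configurations with actual fire): 0.92·0.347 = 0.319240
The normalizing constant is 0.7·0.653 + 0.92·0.347 = 0.776340
Posterior = 0.319240 / 0.776340 ≈ 0.4112

P(actual fire | detector, burnt toast, steam from the shower) ≈ 0.4112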